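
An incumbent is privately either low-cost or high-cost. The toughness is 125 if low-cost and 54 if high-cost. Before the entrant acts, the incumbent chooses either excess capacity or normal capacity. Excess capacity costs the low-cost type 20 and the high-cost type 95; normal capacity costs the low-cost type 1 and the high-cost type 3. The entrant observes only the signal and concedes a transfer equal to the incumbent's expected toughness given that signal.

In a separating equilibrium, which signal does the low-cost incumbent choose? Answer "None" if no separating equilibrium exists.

excess capacity

Try low-cost → excess capacity, high-cost → normal capacity:
  Under separation the entrant infers type exactly: excess capacity → low-cost (pays 125), normal capacity → high-cost (pays 54).
  Low-cost: excess capacity gives 125 − 20 = 105; normal capacity gives 54 − 1 = 53. No deviation. ✓
  High-cost: normal capacity gives 54 − 3 = 51; excess capacity gives 125 − 95 = 30. No deviation. ✓
Both hold — the low-cost type sends excess capacity.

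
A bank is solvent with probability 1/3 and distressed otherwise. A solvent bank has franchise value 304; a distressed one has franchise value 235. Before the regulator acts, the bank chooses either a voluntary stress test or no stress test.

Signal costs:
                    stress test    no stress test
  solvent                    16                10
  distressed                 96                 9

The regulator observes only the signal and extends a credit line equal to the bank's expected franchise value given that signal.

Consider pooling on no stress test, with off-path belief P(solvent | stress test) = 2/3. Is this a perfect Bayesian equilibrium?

No

On the equilibrium path (no stress test) the regulator holds the prior 1/3 and pays 1/3·304 + 2/3·235 = 258. Off-path (stress test) belief 2/3 gives 2/3·304 + 1/3·235 = 281.
Solvent: no stress test gives 258 − 10 = 248; stress test gives 281 − 16 = 265. Deviates. ✗
Distressed: no stress test gives 258 − 9 = 249; stress test gives 281 − 96 = 185. Stays. ✓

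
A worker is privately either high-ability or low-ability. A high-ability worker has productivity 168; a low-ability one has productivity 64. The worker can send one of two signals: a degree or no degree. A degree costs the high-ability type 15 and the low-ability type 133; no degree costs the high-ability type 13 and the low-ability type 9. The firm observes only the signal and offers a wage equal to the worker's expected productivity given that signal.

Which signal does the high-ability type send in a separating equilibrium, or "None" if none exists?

Try high-ability → degree, low-ability → no degree:
  If types separate, degree earns payment 168 and no degree earns 64.
  High-ability: degree gives 168 − 15 = 153; no degree gives 64 − 13 = 51. No deviation. ✓
  Low-ability: no degree gives 64 − 9 = 55; degree gives 168 − 133 = 35. No deviation. ✓
Both hold — the high-ability type sends degree.

degree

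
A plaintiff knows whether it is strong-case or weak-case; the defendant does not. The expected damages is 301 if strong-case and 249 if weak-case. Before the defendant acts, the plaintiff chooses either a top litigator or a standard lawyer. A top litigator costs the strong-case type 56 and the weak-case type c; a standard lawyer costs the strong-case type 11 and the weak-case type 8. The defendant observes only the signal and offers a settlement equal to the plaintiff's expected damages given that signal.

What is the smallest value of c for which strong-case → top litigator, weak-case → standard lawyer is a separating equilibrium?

Under separation: top litigator → strong-case (pays 301); standard lawyer → weak-case (pays 249).
Strong-case: 301 − 56 = 245 ≥ 249 − 11 = 238. Holds regardless of c. ✓
Weak-case: 249 − 8 ≥ 301 − c, so c ≥ 301 − 241 = 60.

60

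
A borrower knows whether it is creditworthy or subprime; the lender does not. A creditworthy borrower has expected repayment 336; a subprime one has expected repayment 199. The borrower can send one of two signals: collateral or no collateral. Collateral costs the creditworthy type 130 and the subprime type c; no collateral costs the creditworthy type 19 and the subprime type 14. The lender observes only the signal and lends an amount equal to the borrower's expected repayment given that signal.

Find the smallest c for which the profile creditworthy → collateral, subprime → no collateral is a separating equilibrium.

151

Under separation: collateral → creditworthy (pays 336); no collateral → subprime (pays 199).
Creditworthy: 336 − 130 = 206 ≥ 199 − 19 = 180. Holds regardless of c. ✓
Subprime: 199 − 14 ≥ 336 − c, so c ≥ 336 − 185 = 151.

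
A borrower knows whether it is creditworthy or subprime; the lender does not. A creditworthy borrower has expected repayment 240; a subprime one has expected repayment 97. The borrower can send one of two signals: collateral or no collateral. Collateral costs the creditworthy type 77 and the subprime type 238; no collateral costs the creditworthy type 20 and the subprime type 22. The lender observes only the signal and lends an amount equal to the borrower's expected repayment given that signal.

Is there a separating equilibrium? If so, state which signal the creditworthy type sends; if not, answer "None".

collateral

Try creditworthy → collateral, subprime → no collateral:
  Under separation the lender infers type exactly: collateral → creditworthy (pays 240), no collateral → subprime (pays 97).
  Creditworthy: collateral gives 240 − 77 = 163; no collateral gives 97 − 20 = 77. No deviation. ✓
  Subprime: no collateral gives 97 − 22 = 75; collateral gives 240 − 238 = 2. No deviation. ✓
Both hold — the creditworthy type sends collateral.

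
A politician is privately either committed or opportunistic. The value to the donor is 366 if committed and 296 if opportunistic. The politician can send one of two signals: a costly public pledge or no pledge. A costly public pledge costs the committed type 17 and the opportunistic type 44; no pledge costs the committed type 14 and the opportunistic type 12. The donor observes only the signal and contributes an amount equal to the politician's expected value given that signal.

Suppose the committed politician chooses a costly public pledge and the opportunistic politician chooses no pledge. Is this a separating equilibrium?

No

If types separate, pledge earns payment 366 and no pledge earns 296.
Committed: pledge gives 366 − 17 = 349; no pledge gives 296 − 14 = 282. No deviation. ✓
Opportunistic: no pledge gives 296 − 12 = 284; pledge gives 366 − 44 = 322. Would deviate. ✗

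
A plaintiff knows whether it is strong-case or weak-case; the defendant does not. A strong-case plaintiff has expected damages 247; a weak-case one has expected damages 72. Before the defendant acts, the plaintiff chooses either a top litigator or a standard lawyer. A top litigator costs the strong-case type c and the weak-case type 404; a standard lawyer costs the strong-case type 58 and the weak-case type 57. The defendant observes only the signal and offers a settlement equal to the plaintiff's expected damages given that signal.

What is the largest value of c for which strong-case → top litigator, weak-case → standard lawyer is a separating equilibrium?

233

Under separation: top litigator → strong-case (pays 247); standard lawyer → weak-case (pays 72).
Weak-case: 72 − 57 = 15 ≥ 247 − 404 = -157. Holds regardless of c. ✓
Strong-case: 247 − c ≥ 72 − 58, so c ≤ 247 − 14 = 233.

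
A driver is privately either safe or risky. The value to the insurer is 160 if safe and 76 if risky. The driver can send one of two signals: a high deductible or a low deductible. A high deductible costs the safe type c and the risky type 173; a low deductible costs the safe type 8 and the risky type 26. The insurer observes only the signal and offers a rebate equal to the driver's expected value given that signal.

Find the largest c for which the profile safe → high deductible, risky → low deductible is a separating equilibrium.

92

Under separation: high deductible → safe (pays 160); low deductible → risky (pays 76).
Risky: 76 − 26 = 50 ≥ 160 − 173 = -13. Holds regardless of c. ✓
Safe: 160 − c ≥ 76 − 8, so c ≤ 160 − 68 = 92.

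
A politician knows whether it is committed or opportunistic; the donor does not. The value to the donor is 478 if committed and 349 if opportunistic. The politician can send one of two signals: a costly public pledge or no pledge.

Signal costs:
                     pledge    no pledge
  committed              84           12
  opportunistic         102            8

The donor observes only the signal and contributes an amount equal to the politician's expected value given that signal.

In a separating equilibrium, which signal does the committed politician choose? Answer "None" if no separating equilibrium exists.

None

Try committed → pledge, opportunistic → no pledge:
  Under separation the donor infers type exactly: pledge → committed (pays 478), no pledge → opportunistic (pays 349).
  Committed: pledge gives 478 − 84 = 394; no pledge gives 349 − 12 = 337. No deviation. ✓
  Opportunistic: no pledge gives 349 − 8 = 341; pledge gives 478 − 102 = 376. Would deviate. ✗
Try committed → no pledge, opportunistic → pledge:
  Under separation the donor infers type exactly: no pledge → committed (pays 478), pledge → opportunistic (pays 349).
  Committed: no pledge gives 478 − 12 = 466; pledge gives 349 − 84 = 265. No deviation. ✓
  Opportunistic: pledge gives 349 − 102 = 247; no pledge gives 478 − 8 = 470. Would deviate. ✗
Neither assignment is incentive-compatible.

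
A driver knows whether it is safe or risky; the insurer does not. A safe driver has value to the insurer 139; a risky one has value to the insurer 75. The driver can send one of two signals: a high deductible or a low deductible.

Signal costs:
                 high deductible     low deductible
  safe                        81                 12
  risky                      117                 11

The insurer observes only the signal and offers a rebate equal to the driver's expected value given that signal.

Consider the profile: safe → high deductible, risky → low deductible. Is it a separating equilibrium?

No

Under separation the insurer infers type exactly: high deductible → safe (pays 139), low deductible → risky (pays 75).
Safe: high deductible gives 139 − 81 = 58; low deductible gives 75 − 12 = 63. Would deviate. ✗
Risky: low deductible gives 75 − 11 = 64; high deductible gives 139 − 117 = 22. No deviation. ✓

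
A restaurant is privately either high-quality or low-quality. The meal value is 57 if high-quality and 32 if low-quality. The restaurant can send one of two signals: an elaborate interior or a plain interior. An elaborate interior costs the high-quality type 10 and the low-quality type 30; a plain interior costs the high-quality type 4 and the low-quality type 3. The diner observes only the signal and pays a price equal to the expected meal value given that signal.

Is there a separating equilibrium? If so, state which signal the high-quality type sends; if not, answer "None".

Try high-quality → elaborate interior, low-quality → plain interior:
  If types separate, elaborate interior earns payment 57 and plain interior earns 32.
  High-quality: elaborate interior gives 57 − 10 = 47; plain interior gives 32 − 4 = 28. No deviation. ✓
  Low-quality: plain interior gives 32 − 3 = 29; elaborate interior gives 57 − 30 = 27. No deviation. ✓
Both hold — the high-quality type sends elaborate interior.

elaborate interior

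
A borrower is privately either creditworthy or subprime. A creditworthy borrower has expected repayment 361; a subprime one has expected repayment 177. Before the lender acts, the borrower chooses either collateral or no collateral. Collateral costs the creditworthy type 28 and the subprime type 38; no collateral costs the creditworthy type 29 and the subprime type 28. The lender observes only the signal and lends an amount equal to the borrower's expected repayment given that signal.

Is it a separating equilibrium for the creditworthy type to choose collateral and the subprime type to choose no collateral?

If types separate, collateral earns payment 361 and no collateral earns 177.
Creditworthy: collateral gives 361 − 28 = 333; no collateral gives 177 − 29 = 148. No deviation. ✓
Subprime: no collateral gives 177 − 28 = 149; collateral gives 361 − 38 = 323. Would deviate. ✗

No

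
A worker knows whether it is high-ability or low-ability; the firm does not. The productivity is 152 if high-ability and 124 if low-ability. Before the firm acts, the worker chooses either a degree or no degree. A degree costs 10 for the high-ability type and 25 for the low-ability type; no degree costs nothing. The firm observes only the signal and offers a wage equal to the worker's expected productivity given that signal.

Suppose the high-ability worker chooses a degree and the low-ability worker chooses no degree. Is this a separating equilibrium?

Under separation the firm infers type exactly: degree → high-ability (pays 152), no degree → low-ability (pays 124).
High-ability: degree gives 152 − 10 = 142; no degree gives 124 − 0 = 124. No deviation. ✓
Low-ability: no degree gives 124 − 0 = 124; degree gives 152 − 25 = 127. Would deviate. ✗

No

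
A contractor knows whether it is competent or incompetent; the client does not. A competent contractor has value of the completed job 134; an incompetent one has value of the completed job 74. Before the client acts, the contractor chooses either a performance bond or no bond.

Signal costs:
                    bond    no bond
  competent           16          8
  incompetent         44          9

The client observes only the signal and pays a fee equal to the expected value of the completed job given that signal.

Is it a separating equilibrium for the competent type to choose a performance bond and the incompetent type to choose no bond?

If types separate, bond earns payment 134 and no bond earns 74.
Competent: bond gives 134 − 16 = 118; no bond gives 74 − 8 = 66. No deviation. ✓
Incompetent: no bond gives 74 − 9 = 65; bond gives 134 − 44 = 90. Would deviate. ✗

No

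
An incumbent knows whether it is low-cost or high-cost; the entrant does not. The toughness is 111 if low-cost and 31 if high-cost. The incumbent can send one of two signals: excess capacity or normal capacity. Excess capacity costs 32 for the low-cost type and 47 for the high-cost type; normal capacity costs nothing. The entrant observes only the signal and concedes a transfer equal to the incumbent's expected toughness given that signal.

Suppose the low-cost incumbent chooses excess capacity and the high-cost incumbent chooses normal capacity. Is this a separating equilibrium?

Under separation the entrant infers type exactly: excess capacity → low-cost (pays 111), normal capacity → high-cost (pays 31).
Low-cost: excess capacity gives 111 − 32 = 79; normal capacity gives 31 − 0 = 31. No deviation. ✓
High-cost: normal capacity gives 31 − 0 = 31; excess capacity gives 111 − 47 = 64. Would deviate. ✗

No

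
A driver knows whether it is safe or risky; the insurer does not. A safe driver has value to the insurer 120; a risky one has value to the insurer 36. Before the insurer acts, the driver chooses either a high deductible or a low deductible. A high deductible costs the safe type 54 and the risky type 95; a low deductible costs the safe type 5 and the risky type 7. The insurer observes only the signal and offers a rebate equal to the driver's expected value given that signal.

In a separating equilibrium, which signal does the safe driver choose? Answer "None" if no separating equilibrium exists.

high deductible

Try safe → high deductible, risky → low deductible:
  Under separation the insurer infers type exactly: high deductible → safe (pays 120), low deductible → risky (pays 36).
  Safe: high deductible gives 120 − 54 = 66; low deductible gives 36 − 5 = 31. No deviation. ✓
  Risky: low deductible gives 36 − 7 = 29; high deductible gives 120 − 95 = 25. No deviation. ✓
Both hold — the safe type sends high deductible.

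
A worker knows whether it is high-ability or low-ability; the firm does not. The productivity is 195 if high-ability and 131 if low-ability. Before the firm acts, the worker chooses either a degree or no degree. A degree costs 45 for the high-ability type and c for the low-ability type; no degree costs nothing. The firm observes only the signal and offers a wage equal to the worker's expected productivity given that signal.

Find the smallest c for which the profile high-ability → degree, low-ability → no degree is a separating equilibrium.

64

Under separation: degree → high-ability (pays 195); no degree → low-ability (pays 131).
High-ability: 195 − 45 = 150 ≥ 131 − 0 = 131. Holds regardless of c. ✓
Low-ability: 131 − 0 ≥ 195 − c, so c ≥ 195 − 131 = 64.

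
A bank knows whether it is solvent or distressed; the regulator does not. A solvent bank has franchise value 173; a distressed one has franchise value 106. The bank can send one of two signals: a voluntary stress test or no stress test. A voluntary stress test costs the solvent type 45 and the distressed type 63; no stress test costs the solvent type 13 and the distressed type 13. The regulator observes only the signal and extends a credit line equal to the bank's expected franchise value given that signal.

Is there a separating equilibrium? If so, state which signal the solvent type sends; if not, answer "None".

None

Try solvent → stress test, distressed → no stress test:
  Under separation the regulator infers type exactly: stress test → solvent (pays 173), no stress test → distressed (pays 106).
  Solvent: stress test gives 173 − 45 = 128; no stress test gives 106 − 13 = 93. No deviation. ✓
  Distressed: no stress test gives 106 − 13 = 93; stress test gives 173 − 63 = 110. Would deviate. ✗
Try solvent → no stress test, distressed → stress test:
  Under separation the regulator infers type exactly: no stress test → solvent (pays 173), stress test → distressed (pays 106).
  Solvent: no stress test gives 173 − 13 = 160; stress test gives 106 − 45 = 61. No deviation. ✓
  Distressed: stress test gives 106 − 63 = 43; no stress test gives 173 − 13 = 160. Would deviate. ✗
Neither assignment is incentive-compatible.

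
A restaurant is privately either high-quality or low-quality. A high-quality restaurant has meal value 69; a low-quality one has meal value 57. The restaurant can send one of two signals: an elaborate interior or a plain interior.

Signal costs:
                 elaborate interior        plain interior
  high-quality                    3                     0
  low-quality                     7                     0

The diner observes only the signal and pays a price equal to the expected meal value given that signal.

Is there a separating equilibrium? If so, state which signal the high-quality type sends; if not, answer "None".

None

Try high-quality → elaborate interior, low-quality → plain interior:
  If types separate, elaborate interior earns payment 69 and plain interior earns 57.
  High-quality: elaborate interior gives 69 − 3 = 66; plain interior gives 57 − 0 = 57. No deviation. ✓
  Low-quality: plain interior gives 57 − 0 = 57; elaborate interior gives 69 − 7 = 62. Would deviate. ✗
Try high-quality → plain interior, low-quality → elaborate interior:
  If types separate, plain interior earns payment 69 and elaborate interior earns 57.
  High-quality: plain interior gives 69 − 0 = 69; elaborate interior gives 57 − 3 = 54. No deviation. ✓
  Low-quality: elaborate interior gives 57 − 7 = 50; plain interior gives 69 − 0 = 69. Would deviate. ✗
Neither assignment is incentive-compatible.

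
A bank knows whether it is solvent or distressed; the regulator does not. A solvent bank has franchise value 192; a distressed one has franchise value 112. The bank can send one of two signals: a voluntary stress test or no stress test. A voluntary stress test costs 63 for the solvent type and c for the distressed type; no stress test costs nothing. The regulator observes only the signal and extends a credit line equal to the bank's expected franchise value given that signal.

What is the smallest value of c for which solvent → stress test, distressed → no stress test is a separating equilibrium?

Under separation: stress test → solvent (pays 192); no stress test → distressed (pays 112).
Solvent: 192 − 63 = 129 ≥ 112 − 0 = 112. Holds regardless of c. ✓
Distressed: 112 − 0 ≥ 192 − c, so c ≥ 192 − 112 = 80.

80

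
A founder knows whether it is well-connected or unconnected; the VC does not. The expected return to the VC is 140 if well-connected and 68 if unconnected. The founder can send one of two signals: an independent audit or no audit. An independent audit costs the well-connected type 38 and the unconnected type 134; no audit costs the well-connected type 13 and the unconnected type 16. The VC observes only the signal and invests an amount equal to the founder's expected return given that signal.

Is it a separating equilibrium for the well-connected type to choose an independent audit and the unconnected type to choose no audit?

Yes

If types separate, audit earns payment 140 and no audit earns 68.
Well-connected: audit gives 140 − 38 = 102; no audit gives 68 − 13 = 55. No deviation. ✓
Unconnected: no audit gives 68 − 16 = 52; audit gives 140 − 134 = 6. No deviation. ✓
Both incentive constraints hold.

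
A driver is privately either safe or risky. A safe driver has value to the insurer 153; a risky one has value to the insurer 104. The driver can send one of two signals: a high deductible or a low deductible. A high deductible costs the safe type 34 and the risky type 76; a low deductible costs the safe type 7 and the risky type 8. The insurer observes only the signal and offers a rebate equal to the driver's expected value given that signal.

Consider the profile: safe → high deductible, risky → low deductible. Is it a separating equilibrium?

Yes

Under separation the insurer infers type exactly: high deductible → safe (pays 153), low deductible → risky (pays 104).
Safe: high deductible gives 153 − 34 = 119; low deductible gives 104 − 7 = 97. No deviation. ✓
Risky: low deductible gives 104 − 8 = 96; high deductible gives 153 − 76 = 77. No deviation. ✓
Both incentive constraints hold.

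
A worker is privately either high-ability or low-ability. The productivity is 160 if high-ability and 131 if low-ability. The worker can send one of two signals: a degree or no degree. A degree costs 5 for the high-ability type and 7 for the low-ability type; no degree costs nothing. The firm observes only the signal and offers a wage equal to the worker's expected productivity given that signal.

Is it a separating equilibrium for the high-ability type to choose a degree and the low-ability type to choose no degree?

No

If types separate, degree earns payment 160 and no degree earns 131.
High-ability: degree gives 160 − 5 = 155; no degree gives 131 − 0 = 131. No deviation. ✓
Low-ability: no degree gives 131 − 0 = 131; degree gives 160 − 7 = 153. Would deviate. ✗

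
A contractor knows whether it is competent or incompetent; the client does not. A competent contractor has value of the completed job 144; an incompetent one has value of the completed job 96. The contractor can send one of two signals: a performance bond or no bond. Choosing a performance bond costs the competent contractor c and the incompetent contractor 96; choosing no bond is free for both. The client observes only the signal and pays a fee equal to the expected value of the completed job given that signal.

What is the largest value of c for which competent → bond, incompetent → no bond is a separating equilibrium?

Under separation: bond → competent (pays 144); no bond → incompetent (pays 96).
Incompetent: 96 − 0 = 96 ≥ 144 − 96 = 48. Holds regardless of c. ✓
Competent: 144 − c ≥ 96 − 0, so c ≤ 144 − 96 = 48.

48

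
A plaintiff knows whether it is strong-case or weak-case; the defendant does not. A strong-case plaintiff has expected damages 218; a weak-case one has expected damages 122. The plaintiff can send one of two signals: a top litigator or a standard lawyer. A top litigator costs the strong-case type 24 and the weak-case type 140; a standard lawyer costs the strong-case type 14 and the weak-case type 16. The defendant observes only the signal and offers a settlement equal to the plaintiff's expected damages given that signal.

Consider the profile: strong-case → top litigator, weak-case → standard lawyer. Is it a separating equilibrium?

If types separate, top litigator earns payment 218 and standard lawyer earns 122.
Strong-case: top litigator gives 218 − 24 = 194; standard lawyer gives 122 − 14 = 108. No deviation. ✓
Weak-case: standard lawyer gives 122 − 16 = 106; top litigator gives 218 − 140 = 78. No deviation. ✓
Both incentive constraints hold.

Yes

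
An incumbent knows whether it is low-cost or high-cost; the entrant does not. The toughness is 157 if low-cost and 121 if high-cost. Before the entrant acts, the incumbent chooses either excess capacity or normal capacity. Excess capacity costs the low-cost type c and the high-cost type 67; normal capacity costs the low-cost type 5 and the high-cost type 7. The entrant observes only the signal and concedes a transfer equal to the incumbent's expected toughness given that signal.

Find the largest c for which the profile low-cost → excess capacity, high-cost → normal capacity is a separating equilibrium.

41

Under separation: excess capacity → low-cost (pays 157); normal capacity → high-cost (pays 121).
High-cost: 121 − 7 = 114 ≥ 157 − 67 = 90. Holds regardless of c. ✓
Low-cost: 157 − c ≥ 121 − 5, so c ≤ 157 − 116 = 41.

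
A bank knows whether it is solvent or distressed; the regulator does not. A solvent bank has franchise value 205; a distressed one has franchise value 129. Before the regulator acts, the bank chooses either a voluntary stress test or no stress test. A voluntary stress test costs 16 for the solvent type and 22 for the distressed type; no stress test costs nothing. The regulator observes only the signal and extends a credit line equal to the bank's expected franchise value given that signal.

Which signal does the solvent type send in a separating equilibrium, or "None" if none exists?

None

Try solvent → stress test, distressed → no stress test:
  If types separate, stress test earns payment 205 and no stress test earns 129.
  Solvent: stress test gives 205 − 16 = 189; no stress test gives 129 − 0 = 129. No deviation. ✓
  Distressed: no stress test gives 129 − 0 = 129; stress test gives 205 − 22 = 183. Would deviate. ✗
Try solvent → no stress test, distressed → stress test:
  If types separate, no stress test earns payment 205 and stress test earns 129.
  Solvent: no stress test gives 205 − 0 = 205; stress test gives 129 − 16 = 113. No deviation. ✓
  Distressed: stress test gives 129 − 22 = 107; no stress test gives 205 − 0 = 205. Would deviate. ✗
Neither assignment is incentive-compatible.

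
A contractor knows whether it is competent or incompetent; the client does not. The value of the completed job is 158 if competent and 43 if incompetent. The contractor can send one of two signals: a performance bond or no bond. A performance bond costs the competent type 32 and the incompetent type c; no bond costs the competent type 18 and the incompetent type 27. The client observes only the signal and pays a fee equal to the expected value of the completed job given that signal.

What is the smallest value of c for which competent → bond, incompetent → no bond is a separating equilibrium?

142

Under separation: bond → competent (pays 158); no bond → incompetent (pays 43).
Competent: 158 − 32 = 126 ≥ 43 − 18 = 25. Holds regardless of c. ✓
Incompetent: 43 − 27 ≥ 158 − c, so c ≥ 158 − 16 = 142.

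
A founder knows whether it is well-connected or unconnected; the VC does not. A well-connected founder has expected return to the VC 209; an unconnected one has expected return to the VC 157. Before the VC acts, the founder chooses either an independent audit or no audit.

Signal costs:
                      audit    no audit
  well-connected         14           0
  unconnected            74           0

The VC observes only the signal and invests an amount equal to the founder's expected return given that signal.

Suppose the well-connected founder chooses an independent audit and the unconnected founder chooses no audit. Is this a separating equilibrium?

Yes

If types separate, audit earns payment 209 and no audit earns 157.
Well-connected: audit gives 209 − 14 = 195; no audit gives 157 − 0 = 157. No deviation. ✓
Unconnected: no audit gives 157 − 0 = 157; audit gives 209 − 74 = 135. No deviation. ✓
Neither type gains from mimicking the other.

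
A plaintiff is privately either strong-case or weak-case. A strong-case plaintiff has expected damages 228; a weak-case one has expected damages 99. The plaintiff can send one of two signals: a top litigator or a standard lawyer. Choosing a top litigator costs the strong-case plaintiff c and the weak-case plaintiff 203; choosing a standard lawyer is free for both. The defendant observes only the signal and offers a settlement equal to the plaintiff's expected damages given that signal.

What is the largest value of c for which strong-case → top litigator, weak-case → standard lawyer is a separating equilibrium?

129

Under separation: top litigator → strong-case (pays 228); standard lawyer → weak-case (pays 99).
Weak-case: 99 − 0 = 99 ≥ 228 − 203 = 25. Holds regardless of c. ✓
Strong-case: 228 − c ≥ 99 − 0, so c ≤ 228 − 99 = 129.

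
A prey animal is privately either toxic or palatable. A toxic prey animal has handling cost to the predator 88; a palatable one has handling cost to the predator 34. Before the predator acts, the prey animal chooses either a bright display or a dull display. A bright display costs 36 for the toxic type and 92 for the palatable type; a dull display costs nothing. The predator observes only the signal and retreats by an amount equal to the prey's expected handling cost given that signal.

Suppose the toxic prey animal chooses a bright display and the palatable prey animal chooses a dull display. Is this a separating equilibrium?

Yes

Under separation the predator infers type exactly: bright display → toxic (pays 88), dull display → palatable (pays 34).
Toxic: bright display gives 88 − 36 = 52; dull display gives 34 − 0 = 34. No deviation. ✓
Palatable: dull display gives 34 − 0 = 34; bright display gives 88 − 92 = -4. No deviation. ✓
Neither type gains from mimicking the other.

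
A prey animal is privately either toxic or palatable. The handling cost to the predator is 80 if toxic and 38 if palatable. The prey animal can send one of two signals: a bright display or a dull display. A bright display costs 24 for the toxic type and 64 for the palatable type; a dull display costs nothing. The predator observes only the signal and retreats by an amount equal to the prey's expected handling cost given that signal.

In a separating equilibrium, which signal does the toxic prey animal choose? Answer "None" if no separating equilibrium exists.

Try toxic → bright display, palatable → dull display:
  If types separate, bright display earns payment 80 and dull display earns 38.
  Toxic: bright display gives 80 − 24 = 56; dull display gives 38 − 0 = 38. No deviation. ✓
  Palatable: dull display gives 38 − 0 = 38; bright display gives 80 − 64 = 16. No deviation. ✓
Both hold — the toxic type sends bright display.

bright display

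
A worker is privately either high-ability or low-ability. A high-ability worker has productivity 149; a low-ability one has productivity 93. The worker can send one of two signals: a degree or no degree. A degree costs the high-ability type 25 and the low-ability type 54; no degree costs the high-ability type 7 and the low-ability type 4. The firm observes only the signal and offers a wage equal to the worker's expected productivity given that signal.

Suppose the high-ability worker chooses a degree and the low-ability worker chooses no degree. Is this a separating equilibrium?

If types separate, degree earns payment 149 and no degree earns 93.
High-ability: degree gives 149 − 25 = 124; no degree gives 93 − 7 = 86. No deviation. ✓
Low-ability: no degree gives 93 − 4 = 89; degree gives 149 − 54 = 95. Would deviate. ✗

No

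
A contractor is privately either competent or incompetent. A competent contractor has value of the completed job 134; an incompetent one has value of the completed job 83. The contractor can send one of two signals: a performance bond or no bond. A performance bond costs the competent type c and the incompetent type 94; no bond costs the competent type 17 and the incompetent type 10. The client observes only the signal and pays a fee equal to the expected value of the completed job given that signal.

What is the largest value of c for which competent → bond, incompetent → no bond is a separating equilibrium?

68

Under separation: bond → competent (pays 134); no bond → incompetent (pays 83).
Incompetent: 83 − 10 = 73 ≥ 134 − 94 = 40. Holds regardless of c. ✓
Competent: 134 − c ≥ 83 − 17, so c ≤ 134 − 66 = 68.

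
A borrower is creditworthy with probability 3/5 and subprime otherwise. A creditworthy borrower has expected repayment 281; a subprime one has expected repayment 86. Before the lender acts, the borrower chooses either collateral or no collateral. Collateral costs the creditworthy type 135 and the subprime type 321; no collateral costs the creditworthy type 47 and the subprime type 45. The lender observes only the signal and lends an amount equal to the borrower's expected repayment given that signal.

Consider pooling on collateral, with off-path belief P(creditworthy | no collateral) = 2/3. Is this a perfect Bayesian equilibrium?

On the equilibrium path (collateral) the lender holds the prior 3/5 and pays 3/5·281 + 2/5·86 = 203. Off-path (no collateral) belief 2/3 gives 2/3·281 + 1/3·86 = 216.
Creditworthy: collateral gives 203 − 135 = 68; no collateral gives 216 − 47 = 169. Deviates. ✗
Subprime: collateral gives 203 − 321 = -118; no collateral gives 216 − 45 = 171. Deviates. ✗

No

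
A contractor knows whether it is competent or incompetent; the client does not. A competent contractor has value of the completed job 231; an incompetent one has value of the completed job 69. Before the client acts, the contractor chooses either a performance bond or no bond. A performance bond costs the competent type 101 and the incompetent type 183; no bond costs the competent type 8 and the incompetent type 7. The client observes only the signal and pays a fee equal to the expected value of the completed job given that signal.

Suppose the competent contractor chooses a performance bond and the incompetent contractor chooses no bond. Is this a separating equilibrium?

Under separation the client infers type exactly: bond → competent (pays 231), no bond → incompetent (pays 69).
Competent: bond gives 231 − 101 = 130; no bond gives 69 − 8 = 61. No deviation. ✓
Incompetent: no bond gives 69 − 7 = 62; bond gives 231 − 183 = 48. No deviation. ✓
Both incentive constraints hold.

Yes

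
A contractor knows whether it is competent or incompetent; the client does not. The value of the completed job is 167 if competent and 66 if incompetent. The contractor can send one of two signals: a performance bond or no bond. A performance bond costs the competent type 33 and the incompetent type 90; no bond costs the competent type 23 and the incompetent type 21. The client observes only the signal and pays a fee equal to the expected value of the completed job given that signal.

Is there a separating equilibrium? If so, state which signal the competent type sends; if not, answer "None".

None

Try competent → bond, incompetent → no bond:
  Under separation the client infers type exactly: bond → competent (pays 167), no bond → incompetent (pays 66).
  Competent: bond gives 167 − 33 = 134; no bond gives 66 − 23 = 43. No deviation. ✓
  Incompetent: no bond gives 66 − 21 = 45; bond gives 167 − 90 = 77. Would deviate. ✗
Try competent → no bond, incompetent → bond:
  Under separation the client infers type exactly: no bond → competent (pays 167), bond → incompetent (pays 66).
  Competent: no bond gives 167 − 23 = 144; bond gives 66 − 33 = 33. No deviation. ✓
  Incompetent: bond gives 66 − 90 = -24; no bond gives 167 − 21 = 146. Would deviate. ✗
Neither assignment is incentive-compatible.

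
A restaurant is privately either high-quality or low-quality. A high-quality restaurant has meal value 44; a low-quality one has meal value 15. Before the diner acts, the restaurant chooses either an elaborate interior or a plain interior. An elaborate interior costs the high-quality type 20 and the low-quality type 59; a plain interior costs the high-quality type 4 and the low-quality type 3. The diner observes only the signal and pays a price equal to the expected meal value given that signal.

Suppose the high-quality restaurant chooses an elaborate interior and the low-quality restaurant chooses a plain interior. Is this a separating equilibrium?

Yes

If types separate, elaborate interior earns payment 44 and plain interior earns 15.
High-quality: elaborate interior gives 44 − 20 = 24; plain interior gives 15 − 4 = 11. No deviation. ✓
Low-quality: plain interior gives 15 − 3 = 12; elaborate interior gives 44 − 59 = -15. No deviation. ✓
Neither type gains from mimicking the other.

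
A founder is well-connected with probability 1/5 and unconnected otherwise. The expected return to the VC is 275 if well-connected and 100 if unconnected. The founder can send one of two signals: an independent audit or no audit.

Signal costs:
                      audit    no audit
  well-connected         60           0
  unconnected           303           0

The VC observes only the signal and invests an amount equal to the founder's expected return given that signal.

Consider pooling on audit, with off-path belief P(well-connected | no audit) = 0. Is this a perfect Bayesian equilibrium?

No

On the equilibrium path (audit) the VC holds the prior 1/5 and pays 1/5·275 + 4/5·100 = 135. Off-path (no audit) belief 0 gives 0·275 + 1·100 = 100.
Well-connected: audit gives 135 − 60 = 75; no audit gives 100 − 0 = 100. Deviates. ✗
Unconnected: audit gives 135 − 303 = -168; no audit gives 100 − 0 = 100. Deviates. ✗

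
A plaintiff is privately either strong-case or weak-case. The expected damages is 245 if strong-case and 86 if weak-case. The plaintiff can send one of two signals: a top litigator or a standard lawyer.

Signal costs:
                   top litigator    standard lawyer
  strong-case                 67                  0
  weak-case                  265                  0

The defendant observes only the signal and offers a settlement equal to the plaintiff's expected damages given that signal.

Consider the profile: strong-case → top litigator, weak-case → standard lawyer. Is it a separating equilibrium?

Yes

If types separate, top litigator earns payment 245 and standard lawyer earns 86.
Strong-case: top litigator gives 245 − 67 = 178; standard lawyer gives 86 − 0 = 86. No deviation. ✓
Weak-case: standard lawyer gives 86 − 0 = 86; top litigator gives 245 − 265 = -20. No deviation. ✓
Both incentive constraints hold.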